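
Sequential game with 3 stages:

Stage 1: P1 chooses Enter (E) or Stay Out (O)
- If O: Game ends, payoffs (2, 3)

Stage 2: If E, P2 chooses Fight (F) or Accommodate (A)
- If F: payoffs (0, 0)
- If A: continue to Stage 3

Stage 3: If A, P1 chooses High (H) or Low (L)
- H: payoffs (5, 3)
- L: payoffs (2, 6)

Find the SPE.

SPE: (E, A, H); Outcome (5, 3)

Work:
Stage 3: P1 chooses H (5 vs 2)
Stage 2: P2: F->0, A->3 (anticipating H). Choose A
Stage 1: P1: O->2, E->5 (anticipating A, H). Choose E
SPE path: E -> A -> H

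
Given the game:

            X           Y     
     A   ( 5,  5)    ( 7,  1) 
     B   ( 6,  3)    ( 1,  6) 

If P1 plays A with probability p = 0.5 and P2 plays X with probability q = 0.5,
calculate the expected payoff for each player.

E[P1] = 4.75, E[P2] = 3.75

Work:
E[P1] = p·q·π₁(A,X) + p·(1-q)·π₁(A,Y) + (1-p)·q·π₁(B,X) + (1-p)·(1-q)·π₁(B,Y)
= 0.5·0.5·5 + 0.5·0.5·7 + 0.5·0.5·6 + 0.5·0.5·1
= 4.75

E[P2] = 3.75 (similar calculation)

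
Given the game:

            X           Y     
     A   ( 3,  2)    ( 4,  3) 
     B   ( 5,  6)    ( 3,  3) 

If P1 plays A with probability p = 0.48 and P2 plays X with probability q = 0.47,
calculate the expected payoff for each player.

E[P1] = 3.7432, E[P2] = 3.5076

Work:
E[P1] = p·q·π₁(A,X) + p·(1-q)·π₁(A,Y) + (1-p)·q·π₁(B,X) + (1-p)·(1-q)·π₁(B,Y)
= 0.48·0.47·3 + 0.48·0.53·4 + 0.52·0.47·5 + 0.52·0.53·3
= 3.7432

E[P2] = 3.5076 (similar calculation)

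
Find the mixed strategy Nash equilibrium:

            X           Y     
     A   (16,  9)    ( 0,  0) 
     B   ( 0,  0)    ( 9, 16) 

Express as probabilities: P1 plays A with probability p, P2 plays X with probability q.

p = 0.64, q = 0.36

Work:
Find probabilities that make opponent indifferent:
P2 chooses q to make P1 indifferent between A and B
P1 chooses p to make P2 indifferent between X and Y
Mixed NE: P1 plays (A: 0.64, B: 0.36), P2 plays (X: 0.36, Y: 0.64)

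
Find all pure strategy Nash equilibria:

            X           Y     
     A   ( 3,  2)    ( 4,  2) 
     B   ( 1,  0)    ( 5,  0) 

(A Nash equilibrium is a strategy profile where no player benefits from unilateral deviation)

Nash equilibrium: (A, X), (B, Y)

Work:
Best responses:
  P1 vs X: payoffs [3, 1] → best response A (payoff 3)
  P1 vs Y: payoffs [4, 5] → best response B (payoff 5)
  P2 vs A: payoffs [2, 2] → best response X/Y (payoff 2)
  P2 vs B: payoffs [0, 0] → best response X/Y (payoff 0)
Mutual best responses: (A,X), (B,Y) → Nash equilibria.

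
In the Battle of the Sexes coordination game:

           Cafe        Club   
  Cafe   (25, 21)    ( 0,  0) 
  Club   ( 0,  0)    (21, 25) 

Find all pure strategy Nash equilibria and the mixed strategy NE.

Pure NE: (Cafe, Cafe) and (Club, Club); Mixed NE: p = 0.5435, q = 0.4565

Work:
Check pure NE:
(Cafe, Cafe): (25, 21) - no unilateral deviation beneficial
(Club, Club): (21, 25) - no unilateral deviation beneficial
Mixed NE: P1 plays Cafe with p = 0.5435, P2 plays Cafe with q = 0.4565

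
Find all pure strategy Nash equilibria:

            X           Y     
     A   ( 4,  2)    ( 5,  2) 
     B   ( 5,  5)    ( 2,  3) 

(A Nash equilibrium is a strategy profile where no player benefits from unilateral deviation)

Nash equilibrium: (A, Y), (B, X)

Work:
Best responses:
  P1 vs X: payoffs [4, 5] → best response B (payoff 5)
  P1 vs Y: payoffs [5, 2] → best response A (payoff 5)
  P2 vs A: payoffs [2, 2] → best response X/Y (payoff 2)
  P2 vs B: payoffs [5, 3] → best response X (payoff 5)
Mutual best responses: (A,Y), (B,X) → Nash equilibria.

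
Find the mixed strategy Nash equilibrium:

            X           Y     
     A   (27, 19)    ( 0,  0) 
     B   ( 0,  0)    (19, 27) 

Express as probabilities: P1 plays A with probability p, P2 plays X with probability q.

p = 0.587, q = 0.413

Work:
Find probabilities that make opponent indifferent:
P2 chooses q to make P1 indifferent between A and B
P1 chooses p to make P2 indifferent between X and Y
Mixed NE: P1 plays (A: 0.587, B: 0.413), P2 plays (X: 0.413, Y: 0.587)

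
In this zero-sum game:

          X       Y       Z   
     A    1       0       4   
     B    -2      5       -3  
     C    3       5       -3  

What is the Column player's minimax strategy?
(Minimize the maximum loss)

Column should play X, value = 3

Work:
Column player minimizes Row's maximum payoff:
Column X: max payoff to Row = 3
Column Y: max payoff to Row = 5
Column Z: max payoff to Row = 4
Minimum is 3, achieved by column X.
Minimax strategy: X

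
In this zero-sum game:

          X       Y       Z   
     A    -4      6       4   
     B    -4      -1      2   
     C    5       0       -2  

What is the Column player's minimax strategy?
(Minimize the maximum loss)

Column should play Z, value = 4

Work:
Column player minimizes Row's maximum payoff:
Column X: max payoff to Row = 5
Column Y: max payoff to Row = 6
Column Z: max payoff to Row = 4
Minimum is 4, achieved by column Z.
Minimax strategy: Z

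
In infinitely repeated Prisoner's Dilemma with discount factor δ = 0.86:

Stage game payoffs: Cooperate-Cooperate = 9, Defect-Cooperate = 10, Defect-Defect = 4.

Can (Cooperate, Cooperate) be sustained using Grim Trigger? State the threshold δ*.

δ* = 0.1667; since δ = 0.86 ≥ 0.1667, cooperation can be sustained

Work:
For Grim Trigger:
Cooperate forever: 9/(1-δ)
Defect then punished: 10 + 4·δ/(1-δ)
Need: 9/(1-δ) ≥ 10 + 4·δ/(1-δ)
Solving: δ ≥ (T-R)/(T-P) = (10-9)/(10-4) = 0.1667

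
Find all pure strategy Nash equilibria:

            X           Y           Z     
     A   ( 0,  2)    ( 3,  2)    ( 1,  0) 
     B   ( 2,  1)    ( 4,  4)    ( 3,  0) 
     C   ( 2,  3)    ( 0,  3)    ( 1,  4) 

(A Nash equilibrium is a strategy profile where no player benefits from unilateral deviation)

Nash equilibrium: (B, Y)

Work:
Best responses:
  P1 vs X: payoffs [0, 2, 2] → best response B/C (payoff 2)
  P1 vs Y: payoffs [3, 4, 0] → best response B (payoff 4)
  P1 vs Z: payoffs [1, 3, 1] → best response B (payoff 3)
  P2 vs A: payoffs [2, 2, 0] → best response X/Y (payoff 2)
  P2 vs B: payoffs [1, 4, 0] → best response Y (payoff 4)
  P2 vs C: payoffs [3, 3, 4] → best response Z (payoff 4)
Mutual best responses: (B,Y) → Nash equilibria.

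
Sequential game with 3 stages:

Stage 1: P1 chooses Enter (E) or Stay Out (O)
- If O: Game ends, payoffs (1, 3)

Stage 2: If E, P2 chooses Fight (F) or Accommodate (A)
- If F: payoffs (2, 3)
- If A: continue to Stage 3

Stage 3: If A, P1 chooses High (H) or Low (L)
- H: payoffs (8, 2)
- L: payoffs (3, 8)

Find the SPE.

SPE: (E, F, H); Outcome (2, 3)

Work:
Stage 3: P1 chooses H (8 vs 3)
Stage 2: P2: F->3, A->2 (anticipating H). Choose F
Stage 1: P1: O->1, E->2 (anticipating F, H). Choose E
SPE path: E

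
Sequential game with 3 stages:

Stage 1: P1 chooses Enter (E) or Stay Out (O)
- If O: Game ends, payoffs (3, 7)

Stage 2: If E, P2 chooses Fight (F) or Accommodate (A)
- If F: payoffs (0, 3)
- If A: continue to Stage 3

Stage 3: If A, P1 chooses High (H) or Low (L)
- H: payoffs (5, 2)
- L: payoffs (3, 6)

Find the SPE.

SPE: (O, F, H); Outcome (3, 7)

Work:
Stage 3: P1 chooses H (5 vs 3)
Stage 2: P2: F->3, A->2 (anticipating H). Choose F
Stage 1: P1: O->3, E->0 (anticipating F, H). Choose O
SPE path: O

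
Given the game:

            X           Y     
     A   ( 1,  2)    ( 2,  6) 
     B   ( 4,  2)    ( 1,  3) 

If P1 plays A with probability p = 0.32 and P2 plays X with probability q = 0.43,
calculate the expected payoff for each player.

E[P1] = 2.0596, E[P2] = 3.1172

Work:
E[P1] = p·q·π₁(A,X) + p·(1-q)·π₁(A,Y) + (1-p)·q·π₁(B,X) + (1-p)·(1-q)·π₁(B,Y)
= 0.32·0.43·1 + 0.32·0.57·2 + 0.68·0.43·4 + 0.68·0.57·1
= 2.0596

E[P2] = 3.1172 (similar calculation)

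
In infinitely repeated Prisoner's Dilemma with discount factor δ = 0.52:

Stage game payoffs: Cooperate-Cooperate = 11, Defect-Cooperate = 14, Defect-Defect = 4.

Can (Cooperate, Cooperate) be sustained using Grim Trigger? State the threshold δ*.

δ* = 0.3; since δ = 0.52 ≥ 0.3, cooperation can be sustained

Work:
For Grim Trigger:
Cooperate forever: 11/(1-δ)
Defect then punished: 14 + 4·δ/(1-δ)
Need: 11/(1-δ) ≥ 14 + 4·δ/(1-δ)
Solving: δ ≥ (T-R)/(T-P) = (14-11)/(14-4) = 0.3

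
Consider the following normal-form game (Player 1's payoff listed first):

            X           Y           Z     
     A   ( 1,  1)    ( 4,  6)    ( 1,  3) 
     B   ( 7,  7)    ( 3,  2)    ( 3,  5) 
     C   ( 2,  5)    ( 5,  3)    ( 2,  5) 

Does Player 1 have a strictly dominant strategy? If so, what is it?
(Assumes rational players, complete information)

No strictly dominant strategy exists for Player 1

Work:
A strategy strictly dominates another if it gives a strictly higher payoff against every opponent action. Compare each pair of P1's strategies column-by-column:
  A vs B: [1 vs 7, 4 vs 3, 1 vs 3] → A does not strictly dominate B (column X: 1 ≤ 7)
  A vs C: [1 vs 2, 4 vs 5, 1 vs 2] → A does not strictly dominate C (column X: 1 ≤ 2)
  B vs A: [7 vs 1, 3 vs 4, 3 vs 1] → B does not strictly dominate A (column Y: 3 ≤ 4)
  B vs C: [7 vs 2, 3 vs 5, 3 vs 2] → B does not strictly dominate C (column Y: 3 ≤ 5)
  C vs A: [2 vs 1, 5 vs 4, 2 vs 1] → C strictly dominates A
  C vs B: [2 vs 7, 5 vs 3, 2 vs 3] → C does not strictly dominate B (column X: 2 ≤ 7)
No single strategy strictly dominates all others → no strictly dominant strategy.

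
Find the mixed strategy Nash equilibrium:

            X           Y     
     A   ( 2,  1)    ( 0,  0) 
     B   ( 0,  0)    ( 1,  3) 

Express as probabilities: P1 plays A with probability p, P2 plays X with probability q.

p = 0.75, q = 0.3333

Work:
Find probabilities that make opponent indifferent:
P2 chooses q to make P1 indifferent between A and B
P1 chooses p to make P2 indifferent between X and Y
Mixed NE: P1 plays (A: 0.75, B: 0.25), P2 plays (X: 0.3333, Y: 0.6667)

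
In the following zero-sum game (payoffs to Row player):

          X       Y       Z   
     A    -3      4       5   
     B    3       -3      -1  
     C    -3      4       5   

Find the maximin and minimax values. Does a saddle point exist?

Maximin = -3, Minimax = 3, Saddle: False

Work:
Row minimums: [-3, -3, -3] → maximin = -3
Column maximums: [3, 4, 5] → minimax = 3
No saddle point (maximin ≠ minimax). Mixed strategy needed.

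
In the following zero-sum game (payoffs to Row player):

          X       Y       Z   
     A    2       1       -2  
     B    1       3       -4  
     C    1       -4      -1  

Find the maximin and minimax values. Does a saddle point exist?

Maximin = -2, Minimax = -1, Saddle: False

Work:
Row minimums: [-2, -4, -4] → maximin = -2
Column maximums: [2, 3, -1] → minimax = -1
No saddle point (maximin ≠ minimax). Mixed strategy needed.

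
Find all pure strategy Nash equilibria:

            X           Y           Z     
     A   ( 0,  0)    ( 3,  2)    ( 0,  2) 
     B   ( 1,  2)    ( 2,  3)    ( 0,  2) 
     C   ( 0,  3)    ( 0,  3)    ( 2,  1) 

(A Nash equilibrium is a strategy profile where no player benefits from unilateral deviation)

Nash equilibrium: (A, Y)

Work:
Best responses:
  P1 vs X: payoffs [0, 1, 0] → best response B (payoff 1)
  P1 vs Y: payoffs [3, 2, 0] → best response A (payoff 3)
  P1 vs Z: payoffs [0, 0, 2] → best response C (payoff 2)
  P2 vs A: payoffs [0, 2, 2] → best response Y/Z (payoff 2)
  P2 vs B: payoffs [2, 3, 2] → best response Y (payoff 3)
  P2 vs C: payoffs [3, 3, 1] → best response X/Y (payoff 3)
Mutual best responses: (A,Y) → Nash equilibria.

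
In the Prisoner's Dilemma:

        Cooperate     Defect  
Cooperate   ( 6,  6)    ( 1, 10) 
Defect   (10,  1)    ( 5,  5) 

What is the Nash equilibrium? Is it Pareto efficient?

(Defect, Defect) is NE; not Pareto efficient

Work:
Defect dominates Cooperate for both players:
If P2 cooperates: Defect (10) > Cooperate (6)
If P2 defects: Defect (5) > Cooperate (1)
NE: (Defect, Defect) with payoff (5, 5)
But (Cooperate, Cooperate) = (6, 6) Pareto dominates (5, 5)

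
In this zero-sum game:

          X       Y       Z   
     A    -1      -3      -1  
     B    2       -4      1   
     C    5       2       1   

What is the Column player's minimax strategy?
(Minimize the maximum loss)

Column should play Z, value = 1

Work:
Column player minimizes Row's maximum payoff:
Column X: max payoff to Row = 5
Column Y: max payoff to Row = 2
Column Z: max payoff to Row = 1
Minimum is 1, achieved by column Z.
Minimax strategy: Z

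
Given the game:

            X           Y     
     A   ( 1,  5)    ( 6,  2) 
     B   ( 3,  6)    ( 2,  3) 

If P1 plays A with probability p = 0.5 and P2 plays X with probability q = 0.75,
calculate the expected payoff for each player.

E[P1] = 2.5, E[P2] = 4.75

Work:
E[P1] = p·q·π₁(A,X) + p·(1-q)·π₁(A,Y) + (1-p)·q·π₁(B,X) + (1-p)·(1-q)·π₁(B,Y)
= 0.5·0.75·1 + 0.5·0.25·6 + 0.5·0.75·3 + 0.5·0.25·2
= 2.5

E[P2] = 4.75 (similar calculation)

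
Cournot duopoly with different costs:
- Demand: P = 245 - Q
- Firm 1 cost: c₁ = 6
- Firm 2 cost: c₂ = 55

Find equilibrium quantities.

q₁* = 96.0, q₂* = 47.0

Work:
Reaction: q₁ = (245 - 6 - q₂)/2
Reaction: q₂ = (245 - 55 - q₁)/2
Solve simultaneously:
q₁* = (245 - 2×6 + 55)/3 = 96.0
q₂* = (245 - 2×55 + 6)/3 = 47.0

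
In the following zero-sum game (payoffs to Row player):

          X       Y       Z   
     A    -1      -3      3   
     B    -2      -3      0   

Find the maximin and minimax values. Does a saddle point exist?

Maximin = -3, Minimax = -3, Saddle: True

Work:
Row minimums: [-3, -3] → maximin = -3
Column maximums: [-1, -3, 3] → minimax = -3
Saddle point exists! Game value = -3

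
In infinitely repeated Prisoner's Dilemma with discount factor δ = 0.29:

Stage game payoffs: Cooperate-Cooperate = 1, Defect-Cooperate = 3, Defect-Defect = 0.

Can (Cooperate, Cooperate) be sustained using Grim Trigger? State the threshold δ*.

δ* = 0.6667; since δ = 0.29 < 0.6667, cooperation cannot be sustained

Work:
For Grim Trigger:
Cooperate forever: 1/(1-δ)
Defect then punished: 3 + 0·δ/(1-δ)
Need: 1/(1-δ) ≥ 3 + 0·δ/(1-δ)
Solving: δ ≥ (T-R)/(T-P) = (3-1)/(3-0) = 0.6667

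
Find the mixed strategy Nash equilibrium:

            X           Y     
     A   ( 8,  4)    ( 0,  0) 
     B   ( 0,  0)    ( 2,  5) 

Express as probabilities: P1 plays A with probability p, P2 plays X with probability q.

p = 0.5556, q = 0.2

Work:
Find probabilities that make opponent indifferent:
P2 chooses q to make P1 indifferent between A and B
P1 chooses p to make P2 indifferent between X and Y
Mixed NE: P1 plays (A: 0.5556, B: 0.4444), P2 plays (X: 0.2, Y: 0.8)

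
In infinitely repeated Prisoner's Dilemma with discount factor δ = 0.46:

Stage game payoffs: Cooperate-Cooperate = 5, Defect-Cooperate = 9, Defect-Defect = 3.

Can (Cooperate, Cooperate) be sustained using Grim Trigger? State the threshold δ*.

δ* = 0.6667; since δ = 0.46 < 0.6667, cooperation cannot be sustained

Work:
For Grim Trigger:
Cooperate forever: 5/(1-δ)
Defect then punished: 9 + 3·δ/(1-δ)
Need: 5/(1-δ) ≥ 9 + 3·δ/(1-δ)
Solving: δ ≥ (T-R)/(T-P) = (9-5)/(9-3) = 0.6667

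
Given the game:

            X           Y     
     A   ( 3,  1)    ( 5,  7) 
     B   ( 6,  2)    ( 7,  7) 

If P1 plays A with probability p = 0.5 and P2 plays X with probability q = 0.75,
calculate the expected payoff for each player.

E[P1] = 4.875, E[P2] = 2.875

Work:
E[P1] = p·q·π₁(A,X) + p·(1-q)·π₁(A,Y) + (1-p)·q·π₁(B,X) + (1-p)·(1-q)·π₁(B,Y)
= 0.5·0.75·3 + 0.5·0.25·5 + 0.5·0.75·6 + 0.5·0.25·7
= 4.875

E[P2] = 2.875 (similar calculation)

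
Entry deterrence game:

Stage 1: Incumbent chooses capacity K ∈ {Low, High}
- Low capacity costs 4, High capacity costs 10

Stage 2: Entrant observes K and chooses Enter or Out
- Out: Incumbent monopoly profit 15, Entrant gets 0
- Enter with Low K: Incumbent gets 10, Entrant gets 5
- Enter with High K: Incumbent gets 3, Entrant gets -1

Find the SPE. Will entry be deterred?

SPE: (Low, Enter|Low, Out|High); Entry not deterred. Incumbent net profit = 6, Entrant gets 5

Work:
After Low K: Entrant enters (5 > 0)
After High K: Entrant stays out (-1 < 0)
Incumbent: Low → 10−4=6, High → 15−10=5
Incumbent chooses Low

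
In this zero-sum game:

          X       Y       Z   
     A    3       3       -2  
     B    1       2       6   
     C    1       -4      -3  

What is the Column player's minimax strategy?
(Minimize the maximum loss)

Column should play X or Y (all achieve the minimum), value = 3

Work:
Column player minimizes Row's maximum payoff:
Column X: max payoff to Row = 3
Column Y: max payoff to Row = 3
Column Z: max payoff to Row = 6
Minimum is 3, achieved by columns X, Y (tied).
Each of X or Y is a minimax strategy.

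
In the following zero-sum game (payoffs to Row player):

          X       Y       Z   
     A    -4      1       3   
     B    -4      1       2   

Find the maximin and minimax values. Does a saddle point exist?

Maximin = -4, Minimax = -4, Saddle: True

Work:
Row minimums: [-4, -4] → maximin = -4
Column maximums: [-4, 1, 3] → minimax = -4
Saddle point exists! Game value = -4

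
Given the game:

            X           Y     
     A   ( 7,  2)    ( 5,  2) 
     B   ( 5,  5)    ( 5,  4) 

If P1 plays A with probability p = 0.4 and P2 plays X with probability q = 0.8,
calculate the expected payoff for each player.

E[P1] = 5.64, E[P2] = 3.68

Work:
E[P1] = p·q·π₁(A,X) + p·(1-q)·π₁(A,Y) + (1-p)·q·π₁(B,X) + (1-p)·(1-q)·π₁(B,Y)
= 0.4·0.8·7 + 0.4·0.2·5 + 0.6·0.8·5 + 0.6·0.2·5
= 5.64

E[P2] = 3.68 (similar calculation)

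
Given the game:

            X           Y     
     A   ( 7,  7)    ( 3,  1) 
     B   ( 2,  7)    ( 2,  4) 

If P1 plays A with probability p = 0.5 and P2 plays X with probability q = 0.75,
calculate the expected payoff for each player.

E[P1] = 4.0, E[P2] = 5.875

Work:
E[P1] = p·q·π₁(A,X) + p·(1-q)·π₁(A,Y) + (1-p)·q·π₁(B,X) + (1-p)·(1-q)·π₁(B,Y)
= 0.5·0.75·7 + 0.5·0.25·3 + 0.5·0.75·2 + 0.5·0.25·2
= 4.0

E[P2] = 5.875 (similar calculation)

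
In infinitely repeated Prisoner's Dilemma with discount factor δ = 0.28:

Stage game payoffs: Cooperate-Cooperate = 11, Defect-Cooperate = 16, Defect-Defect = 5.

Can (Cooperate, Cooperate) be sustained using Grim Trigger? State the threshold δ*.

δ* = 0.4545; since δ = 0.28 < 0.4545, cooperation cannot be sustained

Work:
For Grim Trigger:
Cooperate forever: 11/(1-δ)
Defect then punished: 16 + 5·δ/(1-δ)
Need: 11/(1-δ) ≥ 16 + 5·δ/(1-δ)
Solving: δ ≥ (T-R)/(T-P) = (16-11)/(16-5) = 0.4545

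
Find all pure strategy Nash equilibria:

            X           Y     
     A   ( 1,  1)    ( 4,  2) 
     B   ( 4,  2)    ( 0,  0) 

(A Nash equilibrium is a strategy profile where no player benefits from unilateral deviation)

Nash equilibrium: (A, Y), (B, X)

Work:
Best responses:
  P1 vs X: payoffs [1, 4] → best response B (payoff 4)
  P1 vs Y: payoffs [4, 0] → best response A (payoff 4)
  P2 vs A: payoffs [1, 2] → best response Y (payoff 2)
  P2 vs B: payoffs [2, 0] → best response X (payoff 2)
Mutual best responses: (A,Y), (B,X) → Nash equilibria.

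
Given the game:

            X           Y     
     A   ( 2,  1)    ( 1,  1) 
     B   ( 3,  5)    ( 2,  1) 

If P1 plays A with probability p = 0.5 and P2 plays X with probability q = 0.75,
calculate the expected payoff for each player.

E[P1] = 2.25, E[P2] = 2.5

Work:
E[P1] = p·q·π₁(A,X) + p·(1-q)·π₁(A,Y) + (1-p)·q·π₁(B,X) + (1-p)·(1-q)·π₁(B,Y)
= 0.5·0.75·2 + 0.5·0.25·1 + 0.5·0.75·3 + 0.5·0.25·2
= 2.25

E[P2] = 2.5 (similar calculation)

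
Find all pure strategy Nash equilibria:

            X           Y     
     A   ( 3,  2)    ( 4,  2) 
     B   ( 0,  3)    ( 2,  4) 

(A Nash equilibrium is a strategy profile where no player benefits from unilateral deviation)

Nash equilibrium: (A, X), (A, Y)

Work:
Best responses:
  P1 vs X: payoffs [3, 0] → best response A (payoff 3)
  P1 vs Y: payoffs [4, 2] → best response A (payoff 4)
  P2 vs A: payoffs [2, 2] → best response X/Y (payoff 2)
  P2 vs B: payoffs [3, 4] → best response Y (payoff 4)
Mutual best responses: (A,X), (A,Y) → Nash equilibria.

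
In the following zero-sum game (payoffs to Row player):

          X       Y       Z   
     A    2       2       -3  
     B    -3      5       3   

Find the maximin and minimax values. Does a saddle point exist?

Maximin = -3, Minimax = 2, Saddle: False

Work:
Row minimums: [-3, -3] → maximin = -3
Column maximums: [2, 5, 3] → minimax = 2
No saddle point (maximin ≠ minimax). Mixed strategy needed.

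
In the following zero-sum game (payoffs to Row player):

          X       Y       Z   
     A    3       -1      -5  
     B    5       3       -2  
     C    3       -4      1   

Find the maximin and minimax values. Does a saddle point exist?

Maximin = -2, Minimax = 1, Saddle: False

Work:
Row minimums: [-5, -2, -4] → maximin = -2
Column maximums: [5, 3, 1] → minimax = 1
No saddle point (maximin ≠ minimax). Mixed strategy needed.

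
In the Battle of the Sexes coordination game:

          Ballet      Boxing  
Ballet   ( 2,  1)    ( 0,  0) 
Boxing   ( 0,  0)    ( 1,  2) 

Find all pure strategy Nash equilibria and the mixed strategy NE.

Pure NE: (Ballet, Ballet) and (Boxing, Boxing); Mixed NE: p = 0.6667, q = 0.3333

Work:
Check pure NE:
(Ballet, Ballet): (2, 1) - no unilateral deviation beneficial
(Boxing, Boxing): (1, 2) - no unilateral deviation beneficial
Mixed NE: P1 plays Ballet with p = 0.6667, P2 plays Ballet with q = 0.3333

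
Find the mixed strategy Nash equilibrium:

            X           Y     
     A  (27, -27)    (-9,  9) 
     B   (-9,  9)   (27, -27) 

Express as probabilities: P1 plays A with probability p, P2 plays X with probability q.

p = 0.5, q = 0.5

Work:
Find probabilities that make opponent indifferent:
P2 chooses q to make P1 indifferent between A and B
P1 chooses p to make P2 indifferent between X and Y
Mixed NE: P1 plays (A: 0.5, B: 0.5), P2 plays (X: 0.5, Y: 0.5)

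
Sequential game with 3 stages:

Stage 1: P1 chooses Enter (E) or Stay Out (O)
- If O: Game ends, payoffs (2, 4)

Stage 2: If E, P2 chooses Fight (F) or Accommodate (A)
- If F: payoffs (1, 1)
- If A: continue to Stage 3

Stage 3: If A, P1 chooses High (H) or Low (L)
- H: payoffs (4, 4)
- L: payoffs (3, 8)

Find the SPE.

SPE: (E, A, H); Outcome (4, 4)

Work:
Stage 3: P1 chooses H (4 vs 3)
Stage 2: P2: F->1, A->4 (anticipating H). Choose A
Stage 1: P1: O->2, E->4 (anticipating A, H). Choose E
SPE path: E -> A -> H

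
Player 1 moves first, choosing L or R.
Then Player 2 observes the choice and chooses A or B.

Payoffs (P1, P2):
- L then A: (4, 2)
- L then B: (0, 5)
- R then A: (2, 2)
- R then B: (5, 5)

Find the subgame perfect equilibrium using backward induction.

P1 plays R, P2 plays B after L and B after R; Payoff (5, 5)

Work:
Backward induction:
After L: P2 chooses B → P1 gets 0
After R: P2 chooses B → P1 gets 5
P1 chooses R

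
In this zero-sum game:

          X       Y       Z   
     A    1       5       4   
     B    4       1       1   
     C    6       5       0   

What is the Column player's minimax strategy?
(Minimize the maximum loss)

Column should play Z, value = 4

Work:
Column player minimizes Row's maximum payoff:
Column X: max payoff to Row = 6
Column Y: max payoff to Row = 5
Column Z: max payoff to Row = 4
Minimum is 4, achieved by column Z.
Minimax strategy: Z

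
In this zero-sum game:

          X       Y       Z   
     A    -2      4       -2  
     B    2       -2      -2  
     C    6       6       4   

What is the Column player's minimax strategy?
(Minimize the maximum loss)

Column should play Z, value = 4

Work:
Column player minimizes Row's maximum payoff:
Column X: max payoff to Row = 6
Column Y: max payoff to Row = 6
Column Z: max payoff to Row = 4
Minimum is 4, achieved by column Z.
Minimax strategy: Z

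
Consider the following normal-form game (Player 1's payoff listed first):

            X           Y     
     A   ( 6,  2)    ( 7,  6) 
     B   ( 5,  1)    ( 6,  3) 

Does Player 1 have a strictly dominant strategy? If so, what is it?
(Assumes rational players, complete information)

Yes, Player 1's strictly dominant strategy is A

Work:
A strategy strictly dominates another if it gives a strictly higher payoff against every opponent action. Compare each pair of P1's strategies column-by-column:
  A vs B: [6 vs 5, 7 vs 6] → A strictly dominates B
  B vs A: [5 vs 6, 6 vs 7] → B does not strictly dominate A (column X: 5 ≤ 6)
A strictly dominates every other strategy → strictly dominant.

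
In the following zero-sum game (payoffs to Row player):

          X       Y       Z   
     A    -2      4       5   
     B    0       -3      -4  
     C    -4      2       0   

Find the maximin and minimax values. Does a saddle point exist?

Maximin = -2, Minimax = 0, Saddle: False

Work:
Row minimums: [-2, -4, -4] → maximin = -2
Column maximums: [0, 4, 5] → minimax = 0
No saddle point (maximin ≠ minimax). Mixed strategy needed.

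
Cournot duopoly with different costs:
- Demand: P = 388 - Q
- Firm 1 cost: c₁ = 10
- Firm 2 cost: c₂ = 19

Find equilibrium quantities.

q₁* = 129.0, q₂* = 120.0

Work:
Reaction: q₁ = (388 - 10 - q₂)/2
Reaction: q₂ = (388 - 19 - q₁)/2
Solve simultaneously:
q₁* = (388 - 2×10 + 19)/3 = 129.0
q₂* = (388 - 2×19 + 10)/3 = 120.0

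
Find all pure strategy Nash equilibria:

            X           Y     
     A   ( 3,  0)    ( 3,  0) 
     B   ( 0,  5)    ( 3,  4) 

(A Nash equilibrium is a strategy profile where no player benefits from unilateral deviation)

Nash equilibrium: (A, X), (A, Y)

Work:
Best responses:
  P1 vs X: payoffs [3, 0] → best response A (payoff 3)
  P1 vs Y: payoffs [3, 3] → best response A/B (payoff 3)
  P2 vs A: payoffs [0, 0] → best response X/Y (payoff 0)
  P2 vs B: payoffs [5, 4] → best response X (payoff 5)
Mutual best responses: (A,X), (A,Y) → Nash equilibria.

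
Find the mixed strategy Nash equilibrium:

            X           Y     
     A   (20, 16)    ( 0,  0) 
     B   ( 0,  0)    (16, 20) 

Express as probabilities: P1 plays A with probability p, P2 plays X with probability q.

p = 0.5556, q = 0.4444

Work:
Find probabilities that make opponent indifferent:
P2 chooses q to make P1 indifferent between A and B
P1 chooses p to make P2 indifferent between X and Y
Mixed NE: P1 plays (A: 0.5556, B: 0.4444), P2 plays (X: 0.4444, Y: 0.5556)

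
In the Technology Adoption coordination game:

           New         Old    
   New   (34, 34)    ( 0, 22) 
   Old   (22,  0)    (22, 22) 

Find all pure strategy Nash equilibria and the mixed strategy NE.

Pure NE: (New, New) and (Old, Old); Mixed NE: p = 0.6471, q = 0.6471

Work:
Check pure NE:
(New, New): (34, 34) - no unilateral deviation beneficial
(Old, Old): (22, 22) - no unilateral deviation beneficial
Mixed NE: P1 plays New with p = 0.6471, P2 plays New with q = 0.6471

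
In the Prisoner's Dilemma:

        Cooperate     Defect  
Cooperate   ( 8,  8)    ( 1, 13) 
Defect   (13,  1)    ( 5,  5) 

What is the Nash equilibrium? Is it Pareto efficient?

(Defect, Defect) is NE; not Pareto efficient

Work:
Defect dominates Cooperate for both players:
If P2 cooperates: Defect (13) > Cooperate (8)
If P2 defects: Defect (5) > Cooperate (1)
NE: (Defect, Defect) with payoff (5, 5)
But (Cooperate, Cooperate) = (8, 8) Pareto dominates (5, 5)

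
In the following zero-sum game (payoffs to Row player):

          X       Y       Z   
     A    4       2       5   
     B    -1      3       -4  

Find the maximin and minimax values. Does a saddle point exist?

Maximin = 2, Minimax = 3, Saddle: False

Work:
Row minimums: [2, -4] → maximin = 2
Column maximums: [4, 3, 5] → minimax = 3
No saddle point (maximin ≠ minimax). Mixed strategy needed.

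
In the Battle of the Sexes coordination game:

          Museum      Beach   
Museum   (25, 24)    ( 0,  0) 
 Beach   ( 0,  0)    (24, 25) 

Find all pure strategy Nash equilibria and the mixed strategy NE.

Pure NE: (Museum, Museum) and (Beach, Beach); Mixed NE: p = 0.5102, q = 0.4898

Work:
Check pure NE:
(Museum, Museum): (25, 24) - no unilateral deviation beneficial
(Beach, Beach): (24, 25) - no unilateral deviation beneficial
Mixed NE: P1 plays Museum with p = 0.5102, P2 plays Museum with q = 0.4898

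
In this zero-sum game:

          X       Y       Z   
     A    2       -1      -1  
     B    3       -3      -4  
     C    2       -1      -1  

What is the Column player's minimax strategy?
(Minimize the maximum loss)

Column should play Y or Z (all achieve the minimum), value = -1

Work:
Column player minimizes Row's maximum payoff:
Column X: max payoff to Row = 3
Column Y: max payoff to Row = -1
Column Z: max payoff to Row = -1
Minimum is -1, achieved by columns Y, Z (tied).
Each of Y or Z is a minimax strategy.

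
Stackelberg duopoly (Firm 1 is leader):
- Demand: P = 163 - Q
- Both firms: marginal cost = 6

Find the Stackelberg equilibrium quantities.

q₁* (leader) = 78.5, q₂* (follower) = 39.25

Work:
Follower's reaction: q₂ = (a - c - q₁)/2
Leader substitutes: π₁ = q₁·(a - q₁ - (a-c-q₁)/2 - c)
FOC: q₁* = (163 - 6)/2 = 78.50
Then: q₂* = (163 - 6 - 78.5)/2 = 39.25
Leader has first-mover advantage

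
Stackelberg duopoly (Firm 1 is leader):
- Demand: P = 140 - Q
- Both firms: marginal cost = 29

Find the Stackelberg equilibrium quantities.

q₁* (leader) = 55.5, q₂* (follower) = 27.75

Work:
Follower's reaction: q₂ = (a - c - q₁)/2
Leader substitutes: π₁ = q₁·(a - q₁ - (a-c-q₁)/2 - c)
FOC: q₁* = (140 - 29)/2 = 55.50
Then: q₂* = (140 - 29 - 55.5)/2 = 27.75
Leader has first-mover advantage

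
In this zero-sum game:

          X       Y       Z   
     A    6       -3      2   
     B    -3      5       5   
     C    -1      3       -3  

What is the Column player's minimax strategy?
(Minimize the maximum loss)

Column should play Y or Z (all achieve the minimum), value = 5

Work:
Column player minimizes Row's maximum payoff:
Column X: max payoff to Row = 6
Column Y: max payoff to Row = 5
Column Z: max payoff to Row = 5
Minimum is 5, achieved by columns Y, Z (tied).
Each of Y or Z is a minimax strategy.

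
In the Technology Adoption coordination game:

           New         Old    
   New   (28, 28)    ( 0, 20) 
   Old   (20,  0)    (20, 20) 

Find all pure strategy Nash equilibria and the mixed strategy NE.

Pure NE: (New, New) and (Old, Old); Mixed NE: p = 0.7143, q = 0.7143

Work:
Check pure NE:
(New, New): (28, 28) - no unilateral deviation beneficial
(Old, Old): (20, 20) - no unilateral deviation beneficial
Mixed NE: P1 plays New with p = 0.7143, P2 plays New with q = 0.7143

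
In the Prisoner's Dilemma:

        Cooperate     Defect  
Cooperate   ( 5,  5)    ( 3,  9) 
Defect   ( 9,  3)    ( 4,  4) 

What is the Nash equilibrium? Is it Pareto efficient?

(Defect, Defect) is NE; not Pareto efficient

Work:
Defect dominates Cooperate for both players:
If P2 cooperates: Defect (9) > Cooperate (5)
If P2 defects: Defect (4) > Cooperate (3)
NE: (Defect, Defect) with payoff (4, 4)
But (Cooperate, Cooperate) = (5, 5) Pareto dominates (4, 4)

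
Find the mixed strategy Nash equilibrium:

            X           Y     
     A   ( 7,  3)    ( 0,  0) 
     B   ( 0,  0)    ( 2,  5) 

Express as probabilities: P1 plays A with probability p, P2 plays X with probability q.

p = 0.625, q = 0.2222

Work:
Find probabilities that make opponent indifferent:
P2 chooses q to make P1 indifferent between A and B
P1 chooses p to make P2 indifferent between X and Y
Mixed NE: P1 plays (A: 0.625, B: 0.375), P2 plays (X: 0.2222, Y: 0.7778)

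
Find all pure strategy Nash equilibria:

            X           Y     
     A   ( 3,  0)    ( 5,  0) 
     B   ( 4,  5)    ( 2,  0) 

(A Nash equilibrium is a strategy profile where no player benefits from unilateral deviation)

Nash equilibrium: (A, Y), (B, X)

Work:
Best responses:
  P1 vs X: payoffs [3, 4] → best response B (payoff 4)
  P1 vs Y: payoffs [5, 2] → best response A (payoff 5)
  P2 vs A: payoffs [0, 0] → best response X/Y (payoff 0)
  P2 vs B: payoffs [5, 0] → best response X (payoff 5)
Mutual best responses: (A,Y), (B,X) → Nash equilibria.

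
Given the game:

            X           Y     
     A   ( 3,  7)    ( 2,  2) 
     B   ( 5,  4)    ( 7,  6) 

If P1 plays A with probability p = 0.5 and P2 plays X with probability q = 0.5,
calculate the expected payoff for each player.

E[P1] = 4.25, E[P2] = 4.75

Work:
E[P1] = p·q·π₁(A,X) + p·(1-q)·π₁(A,Y) + (1-p)·q·π₁(B,X) + (1-p)·(1-q)·π₁(B,Y)
= 0.5·0.5·3 + 0.5·0.5·2 + 0.5·0.5·5 + 0.5·0.5·7
= 4.25

E[P2] = 4.75 (similar calculation)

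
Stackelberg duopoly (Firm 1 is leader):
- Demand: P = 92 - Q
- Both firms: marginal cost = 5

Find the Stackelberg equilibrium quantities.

q₁* (leader) = 43.5, q₂* (follower) = 21.75

Work:
Follower's reaction: q₂ = (a - c - q₁)/2
Leader substitutes: π₁ = q₁·(a - q₁ - (a-c-q₁)/2 - c)
FOC: q₁* = (92 - 5)/2 = 43.50
Then: q₂* = (92 - 5 - 43.5)/2 = 21.75
Leader has first-mover advantage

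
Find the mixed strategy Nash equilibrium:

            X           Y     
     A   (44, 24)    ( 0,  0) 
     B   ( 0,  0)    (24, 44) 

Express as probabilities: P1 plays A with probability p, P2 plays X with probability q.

p = 0.6471, q = 0.3529

Work:
Find probabilities that make opponent indifferent:
P2 chooses q to make P1 indifferent between A and B
P1 chooses p to make P2 indifferent between X and Y
Mixed NE: P1 plays (A: 0.6471, B: 0.3529), P2 plays (X: 0.3529, Y: 0.6471)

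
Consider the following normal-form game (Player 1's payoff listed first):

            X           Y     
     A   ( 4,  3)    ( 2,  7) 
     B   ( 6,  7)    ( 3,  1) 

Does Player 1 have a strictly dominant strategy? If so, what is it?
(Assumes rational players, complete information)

Yes, Player 1's strictly dominant strategy is B

Work:
A strategy strictly dominates another if it gives a strictly higher payoff against every opponent action. Compare each pair of P1's strategies column-by-column:
  A vs B: [4 vs 6, 2 vs 3] → A does not strictly dominate B (column X: 4 ≤ 6)
  B vs A: [6 vs 4, 3 vs 2] → B strictly dominates A
B strictly dominates every other strategy → strictly dominant.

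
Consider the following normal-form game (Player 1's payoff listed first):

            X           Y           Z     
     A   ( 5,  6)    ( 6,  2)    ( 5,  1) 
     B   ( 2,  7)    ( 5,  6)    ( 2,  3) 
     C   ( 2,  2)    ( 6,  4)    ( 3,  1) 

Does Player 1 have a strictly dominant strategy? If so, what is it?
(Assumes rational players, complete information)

No strictly dominant strategy exists for Player 1

Work:
A strategy strictly dominates another if it gives a strictly higher payoff against every opponent action. Compare each pair of P1's strategies column-by-column:
  A vs B: [5 vs 2, 6 vs 5, 5 vs 2] → A strictly dominates B
  A vs C: [5 vs 2, 6 vs 6, 5 vs 3] → A does not strictly dominate C (column Y: 6 ≤ 6)
  B vs A: [2 vs 5, 5 vs 6, 2 vs 5] → B does not strictly dominate A (column X: 2 ≤ 5)
  B vs C: [2 vs 2, 5 vs 6, 2 vs 3] → B does not strictly dominate C (column X: 2 ≤ 2)
  C vs A: [2 vs 5, 6 vs 6, 3 vs 5] → C does not strictly dominate A (column X: 2 ≤ 5)
  C vs B: [2 vs 2, 6 vs 5, 3 vs 2] → C does not strictly dominate B (column X: 2 ≤ 2)
No single strategy strictly dominates all others → no strictly dominant strategy.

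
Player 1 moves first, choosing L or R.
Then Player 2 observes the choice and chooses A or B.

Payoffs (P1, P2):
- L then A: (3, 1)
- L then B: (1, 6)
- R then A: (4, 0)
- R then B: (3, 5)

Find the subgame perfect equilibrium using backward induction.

P1 plays R, P2 plays B after L and B after R; Payoff (3, 5)

Work:
Backward induction:
After L: P2 chooses B → P1 gets 1
After R: P2 chooses B → P1 gets 3
P1 chooses R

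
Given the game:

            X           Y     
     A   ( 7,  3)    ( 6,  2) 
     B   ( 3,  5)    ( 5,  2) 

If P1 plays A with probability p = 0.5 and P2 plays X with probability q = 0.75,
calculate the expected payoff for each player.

E[P1] = 5.125, E[P2] = 3.5

Work:
E[P1] = p·q·π₁(A,X) + p·(1-q)·π₁(A,Y) + (1-p)·q·π₁(B,X) + (1-p)·(1-q)·π₁(B,Y)
= 0.5·0.75·7 + 0.5·0.25·6 + 0.5·0.75·3 + 0.5·0.25·5
= 5.125

E[P2] = 3.5 (similar calculation)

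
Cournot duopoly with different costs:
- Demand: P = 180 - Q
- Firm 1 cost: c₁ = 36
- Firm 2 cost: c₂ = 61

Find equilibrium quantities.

q₁* = 56.33, q₂* = 31.33

Work:
Reaction: q₁ = (180 - 36 - q₂)/2
Reaction: q₂ = (180 - 61 - q₁)/2
Solve simultaneously:
q₁* = (180 - 2×36 + 61)/3 = 56.33
q₂* = (180 - 2×61 + 36)/3 = 31.33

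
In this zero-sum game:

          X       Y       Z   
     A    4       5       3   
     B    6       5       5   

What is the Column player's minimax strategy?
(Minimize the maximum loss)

Column should play Y or Z (all achieve the minimum), value = 5

Work:
Column player minimizes Row's maximum payoff:
Column X: max payoff to Row = 6
Column Y: max payoff to Row = 5
Column Z: max payoff to Row = 5
Minimum is 5, achieved by columns Y, Z (tied).
Each of Y or Z is a minimax strategy.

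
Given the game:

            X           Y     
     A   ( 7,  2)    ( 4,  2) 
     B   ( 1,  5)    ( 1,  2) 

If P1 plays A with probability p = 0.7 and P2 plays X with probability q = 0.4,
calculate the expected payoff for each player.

E[P1] = 3.94, E[P2] = 2.36

Work:
E[P1] = p·q·π₁(A,X) + p·(1-q)·π₁(A,Y) + (1-p)·q·π₁(B,X) + (1-p)·(1-q)·π₁(B,Y)
= 0.7·0.4·7 + 0.7·0.6·4 + 0.3·0.4·1 + 0.3·0.6·1
= 3.94

E[P2] = 2.36 (similar calculation)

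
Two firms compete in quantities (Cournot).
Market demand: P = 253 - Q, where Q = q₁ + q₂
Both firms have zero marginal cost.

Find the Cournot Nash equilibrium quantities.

q₁* = q₂* = 84.33; P* = 84.33

Work:
Profit: π_i = P·q_i = (a - q_i - q_j)·q_i
FOC: ∂π_i/∂q_i = a - 2q_i - q_j = 0
Reaction function: q_i = (253 - q_j)/2
Symmetry: q* = 253/3 = 84.33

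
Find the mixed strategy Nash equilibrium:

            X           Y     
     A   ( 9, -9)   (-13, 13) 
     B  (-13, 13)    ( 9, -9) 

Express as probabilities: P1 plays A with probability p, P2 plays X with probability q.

p = 0.5, q = 0.5

Work:
Find probabilities that make opponent indifferent:
P2 chooses q to make P1 indifferent between A and B
P1 chooses p to make P2 indifferent between X and Y
Mixed NE: P1 plays (A: 0.5, B: 0.5), P2 plays (X: 0.5, Y: 0.5)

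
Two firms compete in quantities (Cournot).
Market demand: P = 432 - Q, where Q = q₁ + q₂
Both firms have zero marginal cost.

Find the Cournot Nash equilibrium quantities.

q₁* = q₂* = 144.0; P* = 144.0

Work:
Profit: π_i = P·q_i = (a - q_i - q_j)·q_i
FOC: ∂π_i/∂q_i = a - 2q_i - q_j = 0
Reaction function: q_i = (432 - q_j)/2
Symmetry: q* = 432/3 = 144.0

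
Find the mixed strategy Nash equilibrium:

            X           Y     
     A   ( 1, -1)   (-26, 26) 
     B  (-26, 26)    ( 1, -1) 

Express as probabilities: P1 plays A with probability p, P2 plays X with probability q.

p = 0.5, q = 0.5

Work:
Find probabilities that make opponent indifferent:
P2 chooses q to make P1 indifferent between A and B
P1 chooses p to make P2 indifferent between X and Y
Mixed NE: P1 plays (A: 0.5, B: 0.5), P2 plays (X: 0.5, Y: 0.5)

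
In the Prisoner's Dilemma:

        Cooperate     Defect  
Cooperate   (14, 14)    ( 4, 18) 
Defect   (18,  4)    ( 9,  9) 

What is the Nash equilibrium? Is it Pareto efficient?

(Defect, Defect) is NE; not Pareto efficient

Work:
Defect dominates Cooperate for both players:
If P2 cooperates: Defect (18) > Cooperate (14)
If P2 defects: Defect (9) > Cooperate (4)
NE: (Defect, Defect) with payoff (9, 9)
But (Cooperate, Cooperate) = (14, 14) Pareto dominates (9, 9)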